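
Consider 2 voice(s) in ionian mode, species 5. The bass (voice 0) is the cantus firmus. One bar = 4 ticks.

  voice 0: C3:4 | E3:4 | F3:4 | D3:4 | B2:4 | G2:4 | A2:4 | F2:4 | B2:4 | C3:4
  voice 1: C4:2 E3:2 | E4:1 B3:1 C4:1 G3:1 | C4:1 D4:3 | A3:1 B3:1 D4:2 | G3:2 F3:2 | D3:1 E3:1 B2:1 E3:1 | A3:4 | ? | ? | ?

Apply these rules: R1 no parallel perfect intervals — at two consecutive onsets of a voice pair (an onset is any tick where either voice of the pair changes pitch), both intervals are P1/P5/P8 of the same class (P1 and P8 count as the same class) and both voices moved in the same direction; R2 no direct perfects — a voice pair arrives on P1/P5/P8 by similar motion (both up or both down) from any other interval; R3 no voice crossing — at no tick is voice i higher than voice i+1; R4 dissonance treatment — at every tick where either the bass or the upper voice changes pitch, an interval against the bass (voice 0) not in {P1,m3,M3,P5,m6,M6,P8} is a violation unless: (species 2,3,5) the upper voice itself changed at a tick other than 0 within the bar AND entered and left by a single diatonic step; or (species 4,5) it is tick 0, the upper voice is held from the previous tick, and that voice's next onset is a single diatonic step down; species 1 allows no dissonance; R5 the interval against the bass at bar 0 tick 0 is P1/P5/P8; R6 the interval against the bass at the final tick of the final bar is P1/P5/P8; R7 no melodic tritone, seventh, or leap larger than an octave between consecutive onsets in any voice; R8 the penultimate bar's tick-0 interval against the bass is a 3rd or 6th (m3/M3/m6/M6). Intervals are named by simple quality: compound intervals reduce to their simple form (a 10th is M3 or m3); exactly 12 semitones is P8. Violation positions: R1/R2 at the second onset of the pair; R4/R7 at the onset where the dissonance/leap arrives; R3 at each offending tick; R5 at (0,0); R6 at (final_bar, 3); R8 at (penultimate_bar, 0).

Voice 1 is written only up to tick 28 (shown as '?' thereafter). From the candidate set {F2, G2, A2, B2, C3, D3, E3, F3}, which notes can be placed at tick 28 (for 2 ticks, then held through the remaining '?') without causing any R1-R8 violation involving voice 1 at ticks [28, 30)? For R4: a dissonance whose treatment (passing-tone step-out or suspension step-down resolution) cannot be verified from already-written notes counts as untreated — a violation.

F2: violates R1,R7
G2: violates R4,R7
A2: legal
B2: violates R4,R7
C3: violates R2
D3: legal
E3: violates R4
F3: violates R1

{A2, D3}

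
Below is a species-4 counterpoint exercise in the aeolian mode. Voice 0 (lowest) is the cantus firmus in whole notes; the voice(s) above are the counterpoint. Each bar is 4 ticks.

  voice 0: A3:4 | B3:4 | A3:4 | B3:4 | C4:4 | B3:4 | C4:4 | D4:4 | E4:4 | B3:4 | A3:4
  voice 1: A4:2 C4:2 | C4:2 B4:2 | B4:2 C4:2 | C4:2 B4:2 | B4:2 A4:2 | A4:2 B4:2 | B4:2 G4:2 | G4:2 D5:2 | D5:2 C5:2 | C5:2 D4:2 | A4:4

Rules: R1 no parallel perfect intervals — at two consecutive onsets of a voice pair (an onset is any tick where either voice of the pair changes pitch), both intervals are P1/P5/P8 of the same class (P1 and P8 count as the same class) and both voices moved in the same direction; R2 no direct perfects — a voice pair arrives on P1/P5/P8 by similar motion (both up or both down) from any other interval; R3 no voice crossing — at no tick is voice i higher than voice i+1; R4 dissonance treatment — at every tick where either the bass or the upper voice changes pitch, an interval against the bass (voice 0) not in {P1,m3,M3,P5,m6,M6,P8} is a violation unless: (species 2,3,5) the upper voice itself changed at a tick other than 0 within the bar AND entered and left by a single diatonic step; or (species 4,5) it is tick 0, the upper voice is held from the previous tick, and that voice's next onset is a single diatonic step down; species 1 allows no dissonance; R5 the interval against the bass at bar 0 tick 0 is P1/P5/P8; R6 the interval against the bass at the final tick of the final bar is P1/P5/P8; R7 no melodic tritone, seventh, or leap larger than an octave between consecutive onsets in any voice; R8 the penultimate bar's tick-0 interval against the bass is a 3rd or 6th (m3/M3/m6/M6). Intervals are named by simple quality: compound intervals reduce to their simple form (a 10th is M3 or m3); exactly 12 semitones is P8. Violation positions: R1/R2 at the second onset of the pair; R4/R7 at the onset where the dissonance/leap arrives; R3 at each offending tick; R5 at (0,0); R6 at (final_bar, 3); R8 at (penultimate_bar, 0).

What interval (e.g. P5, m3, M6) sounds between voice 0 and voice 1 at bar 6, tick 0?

M7

voice 0=C4 voice 1=B4 -> M7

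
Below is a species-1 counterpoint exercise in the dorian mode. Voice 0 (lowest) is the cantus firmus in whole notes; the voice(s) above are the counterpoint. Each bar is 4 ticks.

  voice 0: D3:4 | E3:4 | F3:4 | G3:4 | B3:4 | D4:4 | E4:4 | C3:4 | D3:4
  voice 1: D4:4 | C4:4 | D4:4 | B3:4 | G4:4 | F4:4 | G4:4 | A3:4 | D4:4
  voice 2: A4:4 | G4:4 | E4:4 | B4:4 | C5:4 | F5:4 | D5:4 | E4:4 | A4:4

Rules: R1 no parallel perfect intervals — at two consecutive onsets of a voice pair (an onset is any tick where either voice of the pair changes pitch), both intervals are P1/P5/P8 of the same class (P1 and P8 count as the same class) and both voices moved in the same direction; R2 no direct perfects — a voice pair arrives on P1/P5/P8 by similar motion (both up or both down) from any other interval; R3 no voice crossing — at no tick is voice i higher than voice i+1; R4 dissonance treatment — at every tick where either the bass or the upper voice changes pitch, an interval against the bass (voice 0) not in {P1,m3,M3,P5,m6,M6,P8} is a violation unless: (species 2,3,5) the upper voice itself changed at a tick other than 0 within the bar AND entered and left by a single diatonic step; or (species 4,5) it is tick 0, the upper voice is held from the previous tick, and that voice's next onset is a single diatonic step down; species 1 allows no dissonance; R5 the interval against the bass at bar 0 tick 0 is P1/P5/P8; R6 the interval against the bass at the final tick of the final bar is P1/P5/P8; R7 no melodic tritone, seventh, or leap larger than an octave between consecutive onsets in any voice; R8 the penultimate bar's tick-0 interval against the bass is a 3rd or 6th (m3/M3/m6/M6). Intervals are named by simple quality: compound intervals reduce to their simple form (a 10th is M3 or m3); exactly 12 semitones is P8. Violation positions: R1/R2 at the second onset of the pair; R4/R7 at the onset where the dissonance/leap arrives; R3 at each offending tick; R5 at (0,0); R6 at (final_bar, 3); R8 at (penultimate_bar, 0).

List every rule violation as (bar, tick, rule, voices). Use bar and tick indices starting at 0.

(1, 0, R1, (1, 2))
(2, 0, R4, (0, 2))
(4, 0, R4, (0, 2))
(6, 0, R4, (0, 2))
(7, 0, R1, (1, 2))
(7, 0, R7, (0,))
(7, 0, R7, (1,))
(7, 0, R7, (2,))
(8, 0, R1, (1, 2))
(8, 0, R2, (0, 1))
(8, 0, R2, (0, 2))

bar 0: v0=D3 v1=D4 v2=A4 downbeat P5
bar 1: v0=E3 v1=C4 v2=G4 downbeat m3
bar 2: v0=F3 v1=D4 v2=E4 downbeat M7
bar 3: v0=G3 v1=B3 v2=B4 downbeat M3
bar 4: v0=B3 v1=G4 v2=C5 downbeat m2
bar 5: v0=D4 v1=F4 v2=F5 downbeat m3
bar 6: v0=E4 v1=G4 v2=D5 downbeat m7
bar 7: v0=C3 v1=A3 v2=E4 downbeat M3
bar 8: v0=D3 v1=D4 v2=A4 downbeat P5
  -> R1 @ bar 1 tick 0 v(1, 2): D4/A4 P5 -> C4/G4 P5 similar
  -> R4 @ bar 2 tick 0 v(0, 2): F3/E4 M7 untreated
  -> R4 @ bar 4 tick 0 v(0, 2): B3/C5 m2 untreated
  -> R4 @ bar 6 tick 0 v(0, 2): E4/D5 m7 untreated
  -> R1 @ bar 7 tick 0 v(1, 2): G4/D5 P5 -> A3/E4 P5 similar
  -> R7 @ bar 7 tick 0 v(0,): E4->C3 leap 16st
  -> R7 @ bar 7 tick 0 v(1,): G4->A3 leap 10st
  -> R7 @ bar 7 tick 0 v(2,): D5->E4 leap 10st
  -> R1 @ bar 8 tick 0 v(1, 2): A3/E4 P5 -> D4/A4 P5 similar
  -> R2 @ bar 8 tick 0 v(0, 1): C3/A3 M6 -> D3/D4 P8 similar
  -> R2 @ bar 8 tick 0 v(0, 2): C3/E4 M3 -> D3/A4 P5 similar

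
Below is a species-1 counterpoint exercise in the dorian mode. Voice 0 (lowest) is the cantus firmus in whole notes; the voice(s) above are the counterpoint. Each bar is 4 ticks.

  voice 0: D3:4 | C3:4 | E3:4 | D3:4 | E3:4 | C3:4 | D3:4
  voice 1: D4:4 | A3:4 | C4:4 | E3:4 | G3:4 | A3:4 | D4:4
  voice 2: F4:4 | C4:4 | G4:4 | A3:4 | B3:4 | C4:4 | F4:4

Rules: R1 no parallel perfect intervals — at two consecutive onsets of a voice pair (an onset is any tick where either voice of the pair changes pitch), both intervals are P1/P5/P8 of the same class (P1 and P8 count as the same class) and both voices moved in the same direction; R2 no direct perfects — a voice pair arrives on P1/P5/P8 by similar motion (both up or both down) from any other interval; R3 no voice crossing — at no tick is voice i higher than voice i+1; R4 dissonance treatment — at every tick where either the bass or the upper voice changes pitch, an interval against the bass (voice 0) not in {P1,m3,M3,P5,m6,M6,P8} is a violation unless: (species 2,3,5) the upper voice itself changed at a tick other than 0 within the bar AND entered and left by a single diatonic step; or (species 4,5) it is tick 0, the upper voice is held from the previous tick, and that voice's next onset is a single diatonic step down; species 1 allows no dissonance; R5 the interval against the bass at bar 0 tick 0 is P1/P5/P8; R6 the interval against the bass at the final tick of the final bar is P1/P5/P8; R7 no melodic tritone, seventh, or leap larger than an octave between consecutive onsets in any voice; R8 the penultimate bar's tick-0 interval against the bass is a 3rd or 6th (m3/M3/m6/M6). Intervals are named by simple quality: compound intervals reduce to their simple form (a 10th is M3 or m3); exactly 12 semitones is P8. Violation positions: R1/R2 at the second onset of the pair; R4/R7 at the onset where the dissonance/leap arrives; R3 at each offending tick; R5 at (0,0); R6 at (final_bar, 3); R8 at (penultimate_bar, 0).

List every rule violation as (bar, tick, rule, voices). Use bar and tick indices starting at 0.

bar 0: v0=D3 v1=D4 v2=F4 downbeat m3
bar 1: v0=C3 v1=A3 v2=C4 downbeat P8
bar 2: v0=E3 v1=C4 v2=G4 downbeat m3
bar 3: v0=D3 v1=E3 v2=A3 downbeat P5
bar 4: v0=E3 v1=G3 v2=B3 downbeat P5
bar 5: v0=C3 v1=A3 v2=C4 downbeat P8
bar 6: v0=D3 v1=D4 v2=F4 downbeat m3
  -> R5 @ bar 0 tick 0 v(0, 2): opens on m3
  -> R2 @ bar 1 tick 0 v(0, 2): D3/F4 m3 -> C3/C4 P8 similar
  -> R2 @ bar 2 tick 0 v(1, 2): A3/C4 m3 -> C4/G4 P5 similar
  -> R2 @ bar 3 tick 0 v(0, 2): E3/G4 m3 -> D3/A3 P5 similar
  -> R4 @ bar 3 tick 0 v(0, 1): D3/E3 M2 untreated
  -> R7 @ bar 3 tick 0 v(2,): G4->A3 leap 10st
  -> R1 @ bar 4 tick 0 v(0, 2): D3/A3 P5 -> E3/B3 P5 similar
  -> R8 @ bar 5 tick 0 v(0, 2): penult P8 not 3rd/6th
  -> R2 @ bar 6 tick 0 v(0, 1): C3/A3 M6 -> D3/D4 P8 similar
  -> R6 @ bar 6 tick 3 v(0, 2): closes on m3

(0, 0, R5, (0, 2))
(1, 0, R2, (0, 2))
(2, 0, R2, (1, 2))
(3, 0, R2, (0, 2))
(3, 0, R4, (0, 1))
(3, 0, R7, (2,))
(4, 0, R1, (0, 2))
(5, 0, R8, (0, 2))
(6, 0, R2, (0, 1))
(6, 3, R6, (0, 2))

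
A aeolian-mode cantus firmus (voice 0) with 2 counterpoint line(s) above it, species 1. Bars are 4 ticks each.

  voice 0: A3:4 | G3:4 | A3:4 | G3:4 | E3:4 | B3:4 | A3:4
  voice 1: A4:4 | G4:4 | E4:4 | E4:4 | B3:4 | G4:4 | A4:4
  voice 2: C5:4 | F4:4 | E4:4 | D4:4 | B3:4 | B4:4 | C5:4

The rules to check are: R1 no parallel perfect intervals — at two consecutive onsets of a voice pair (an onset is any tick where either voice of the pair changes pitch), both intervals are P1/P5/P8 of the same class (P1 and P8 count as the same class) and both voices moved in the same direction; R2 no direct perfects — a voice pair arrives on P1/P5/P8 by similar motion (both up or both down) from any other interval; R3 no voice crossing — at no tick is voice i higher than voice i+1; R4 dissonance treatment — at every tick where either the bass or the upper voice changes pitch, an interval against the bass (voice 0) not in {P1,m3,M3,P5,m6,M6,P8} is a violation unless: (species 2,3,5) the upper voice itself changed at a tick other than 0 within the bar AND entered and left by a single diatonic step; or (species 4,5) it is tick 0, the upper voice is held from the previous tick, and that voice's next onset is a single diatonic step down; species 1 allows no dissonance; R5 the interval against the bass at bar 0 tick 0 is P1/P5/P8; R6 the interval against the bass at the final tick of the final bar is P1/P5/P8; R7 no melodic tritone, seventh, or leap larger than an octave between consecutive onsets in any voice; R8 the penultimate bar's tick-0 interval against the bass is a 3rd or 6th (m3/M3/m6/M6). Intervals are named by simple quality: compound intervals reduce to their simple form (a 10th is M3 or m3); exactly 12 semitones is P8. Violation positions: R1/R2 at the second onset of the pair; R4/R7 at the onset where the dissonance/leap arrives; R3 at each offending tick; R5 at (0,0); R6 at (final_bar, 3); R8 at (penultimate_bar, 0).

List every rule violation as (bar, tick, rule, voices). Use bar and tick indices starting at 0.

bar 0: v0=A3 v1=A4 v2=C5 downbeat m3
bar 1: v0=G3 v1=G4 v2=F4 downbeat m7
bar 2: v0=A3 v1=E4 v2=E4 downbeat P5
bar 3: v0=G3 v1=E4 v2=D4 downbeat P5
bar 4: v0=E3 v1=B3 v2=B3 downbeat P5
bar 5: v0=B3 v1=G4 v2=B4 downbeat P8
bar 6: v0=A3 v1=A4 v2=C5 downbeat m3
  -> R5 @ bar 0 tick 0 v(0, 2): opens on m3
  -> R1 @ bar 1 tick 0 v(0, 1): A3/A4 P8 -> G3/G4 P8 similar
  -> R3 @ bar 1 tick 0 v(1, 2): G4 above F4
  -> R4 @ bar 1 tick 0 v(0, 2): G3/F4 m7 untreated
  -> R3 @ bar 1 tick 1 v(1, 2): G4 above F4
  -> R3 @ bar 1 tick 2 v(1, 2): G4 above F4
  -> R3 @ bar 1 tick 3 v(1, 2): G4 above F4
  -> R2 @ bar 2 tick 0 v(1, 2): G4/F4 M2 -> E4/E4 P1 similar
  -> R1 @ bar 3 tick 0 v(0, 2): A3/E4 P5 -> G3/D4 P5 similar
  -> R3 @ bar 3 tick 0 v(1, 2): E4 above D4
  -> R3 @ bar 3 tick 1 v(1, 2): E4 above D4
  -> R3 @ bar 3 tick 2 v(1, 2): E4 above D4
  -> R3 @ bar 3 tick 3 v(1, 2): E4 above D4
  -> R1 @ bar 4 tick 0 v(0, 2): G3/D4 P5 -> E3/B3 P5 similar
  -> R2 @ bar 4 tick 0 v(0, 1): G3/E4 M6 -> E3/B3 P5 similar
  -> R2 @ bar 4 tick 0 v(1, 2): E4/D4 M2 -> B3/B3 P1 similar
  -> R2 @ bar 5 tick 0 v(0, 2): E3/B3 P5 -> B3/B4 P8 similar
  -> R8 @ bar 5 tick 0 v(0, 2): penult P8 not 3rd/6th
  -> R6 @ bar 6 tick 3 v(0, 2): closes on m3

(0, 0, R5, (0, 2))
(1, 0, R1, (0, 1))
(1, 0, R3, (1, 2))
(1, 0, R4, (0, 2))
(1, 1, R3, (1, 2))
(1, 2, R3, (1, 2))
(1, 3, R3, (1, 2))
(2, 0, R2, (1, 2))
(3, 0, R1, (0, 2))
(3, 0, R3, (1, 2))
(3, 1, R3, (1, 2))
(3, 2, R3, (1, 2))
(3, 3, R3, (1, 2))
(4, 0, R1, (0, 2))
(4, 0, R2, (0, 1))
(4, 0, R2, (1, 2))
(5, 0, R2, (0, 2))
(5, 0, R8, (0, 2))
(6, 3, R6, (0, 2))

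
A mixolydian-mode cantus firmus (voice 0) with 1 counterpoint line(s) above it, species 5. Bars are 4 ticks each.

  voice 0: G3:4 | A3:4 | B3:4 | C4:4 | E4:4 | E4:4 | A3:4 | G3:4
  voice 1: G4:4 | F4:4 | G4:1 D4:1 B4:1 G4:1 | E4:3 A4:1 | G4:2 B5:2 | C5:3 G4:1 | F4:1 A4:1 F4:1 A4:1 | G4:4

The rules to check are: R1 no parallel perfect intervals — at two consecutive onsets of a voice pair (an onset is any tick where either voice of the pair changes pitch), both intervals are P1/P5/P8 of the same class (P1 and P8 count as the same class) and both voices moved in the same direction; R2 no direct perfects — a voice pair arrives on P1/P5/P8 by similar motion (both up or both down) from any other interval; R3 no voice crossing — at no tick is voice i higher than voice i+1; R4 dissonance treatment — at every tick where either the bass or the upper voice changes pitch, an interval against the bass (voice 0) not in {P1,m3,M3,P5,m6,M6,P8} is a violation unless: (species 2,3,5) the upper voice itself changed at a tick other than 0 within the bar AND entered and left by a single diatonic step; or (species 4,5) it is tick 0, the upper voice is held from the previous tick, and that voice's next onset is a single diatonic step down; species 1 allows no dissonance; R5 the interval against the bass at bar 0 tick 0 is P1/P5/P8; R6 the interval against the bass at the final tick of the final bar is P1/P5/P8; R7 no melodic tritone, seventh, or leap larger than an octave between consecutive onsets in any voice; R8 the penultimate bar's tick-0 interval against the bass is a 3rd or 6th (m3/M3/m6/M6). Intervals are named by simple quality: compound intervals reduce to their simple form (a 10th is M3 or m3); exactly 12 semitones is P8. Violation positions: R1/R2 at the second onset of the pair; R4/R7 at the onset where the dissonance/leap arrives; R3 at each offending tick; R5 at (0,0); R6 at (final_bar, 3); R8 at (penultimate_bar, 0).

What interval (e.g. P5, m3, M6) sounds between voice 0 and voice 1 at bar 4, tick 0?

voice 0=E4 voice 1=G4 -> m3

m3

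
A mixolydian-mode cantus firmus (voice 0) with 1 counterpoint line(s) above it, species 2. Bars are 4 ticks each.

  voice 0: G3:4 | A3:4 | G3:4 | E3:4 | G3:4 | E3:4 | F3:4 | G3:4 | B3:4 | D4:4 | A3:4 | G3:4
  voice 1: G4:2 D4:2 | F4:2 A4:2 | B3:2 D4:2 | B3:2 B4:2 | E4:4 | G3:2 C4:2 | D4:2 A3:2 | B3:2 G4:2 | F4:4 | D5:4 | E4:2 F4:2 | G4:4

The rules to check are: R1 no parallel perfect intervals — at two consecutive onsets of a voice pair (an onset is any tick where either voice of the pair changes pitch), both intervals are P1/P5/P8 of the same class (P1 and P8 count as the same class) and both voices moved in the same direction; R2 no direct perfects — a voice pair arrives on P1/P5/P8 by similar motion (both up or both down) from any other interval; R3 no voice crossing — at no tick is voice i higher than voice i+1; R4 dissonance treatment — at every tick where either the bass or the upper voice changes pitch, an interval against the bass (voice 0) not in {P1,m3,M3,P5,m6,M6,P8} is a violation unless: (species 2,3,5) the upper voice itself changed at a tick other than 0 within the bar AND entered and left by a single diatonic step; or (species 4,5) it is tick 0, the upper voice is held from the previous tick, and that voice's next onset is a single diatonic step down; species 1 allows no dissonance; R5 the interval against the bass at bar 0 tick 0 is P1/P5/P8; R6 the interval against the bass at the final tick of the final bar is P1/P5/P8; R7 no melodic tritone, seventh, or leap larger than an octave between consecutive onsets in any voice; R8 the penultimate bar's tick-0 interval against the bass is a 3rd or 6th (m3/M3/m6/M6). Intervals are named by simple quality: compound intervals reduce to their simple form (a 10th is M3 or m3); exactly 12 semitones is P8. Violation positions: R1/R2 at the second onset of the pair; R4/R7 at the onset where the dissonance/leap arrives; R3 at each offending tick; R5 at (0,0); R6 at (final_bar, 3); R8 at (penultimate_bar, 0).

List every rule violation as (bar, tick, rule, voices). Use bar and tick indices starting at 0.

(2, 0, R7, (1,))
(3, 0, R1, (0, 1))
(8, 0, R4, (0, 1))
(9, 0, R2, (0, 1))
(10, 0, R2, (0, 1))
(10, 0, R7, (1,))
(10, 0, R8, (0, 1))

bar 0: v0=G3 v1=G4 downbeat P8
bar 1: v0=A3 v1=F4 downbeat m6
bar 2: v0=G3 v1=B3 downbeat M3
bar 3: v0=E3 v1=B3 downbeat P5
bar 4: v0=G3 v1=E4 downbeat M6
bar 5: v0=E3 v1=G3 downbeat m3
bar 6: v0=F3 v1=D4 downbeat M6
bar 7: v0=G3 v1=B3 downbeat M3
bar 8: v0=B3 v1=F4 downbeat TT
bar 9: v0=D4 v1=D5 downbeat P8
bar 10: v0=A3 v1=E4 downbeat P5
bar 11: v0=G3 v1=G4 downbeat P8
  -> R7 @ bar 2 tick 0 v(1,): A4->B3 leap 10st
  -> R1 @ bar 3 tick 0 v(0, 1): G3/D4 P5 -> E3/B3 P5 similar
  -> R4 @ bar 8 tick 0 v(0, 1): B3/F4 TT untreated
  -> R2 @ bar 9 tick 0 v(0, 1): B3/F4 TT -> D4/D5 P8 similar
  -> R2 @ bar 10 tick 0 v(0, 1): D4/D5 P8 -> A3/E4 P5 similar
  -> R7 @ bar 10 tick 0 v(1,): D5->E4 leap 10st
  -> R8 @ bar 10 tick 0 v(0, 1): penult P5 not 3rd/6th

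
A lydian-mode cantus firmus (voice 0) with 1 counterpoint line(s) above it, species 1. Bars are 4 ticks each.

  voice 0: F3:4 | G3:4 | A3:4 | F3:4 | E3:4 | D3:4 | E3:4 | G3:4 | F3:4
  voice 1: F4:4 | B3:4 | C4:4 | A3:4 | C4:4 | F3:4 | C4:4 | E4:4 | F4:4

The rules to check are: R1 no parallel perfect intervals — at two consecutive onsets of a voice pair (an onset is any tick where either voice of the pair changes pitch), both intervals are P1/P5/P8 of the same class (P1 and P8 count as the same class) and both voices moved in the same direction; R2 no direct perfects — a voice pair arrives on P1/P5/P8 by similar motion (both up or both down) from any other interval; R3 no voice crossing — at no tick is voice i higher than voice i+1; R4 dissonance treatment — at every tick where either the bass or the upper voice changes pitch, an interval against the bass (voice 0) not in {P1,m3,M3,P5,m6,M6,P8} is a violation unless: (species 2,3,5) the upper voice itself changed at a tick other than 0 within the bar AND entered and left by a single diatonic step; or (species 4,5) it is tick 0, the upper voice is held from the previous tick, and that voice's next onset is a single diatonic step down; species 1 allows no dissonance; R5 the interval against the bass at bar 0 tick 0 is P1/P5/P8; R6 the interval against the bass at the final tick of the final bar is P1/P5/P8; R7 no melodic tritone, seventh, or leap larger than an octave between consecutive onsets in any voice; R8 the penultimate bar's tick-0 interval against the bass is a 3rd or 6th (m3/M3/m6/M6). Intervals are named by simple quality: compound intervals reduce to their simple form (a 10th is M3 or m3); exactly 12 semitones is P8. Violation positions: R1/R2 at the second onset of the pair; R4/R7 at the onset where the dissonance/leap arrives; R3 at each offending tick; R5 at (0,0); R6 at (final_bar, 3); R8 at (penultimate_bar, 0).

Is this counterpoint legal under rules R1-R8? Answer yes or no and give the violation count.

No (1 violations)

bar 0: v0=F3 v1=F4 (P8)
bar 1: v0=G3 v1=B3 (M3)
bar 2: v0=A3 v1=C4 (m3)
bar 3: v0=F3 v1=A3 (M3)
bar 4: v0=E3 v1=C4 (m6)
bar 5: v0=D3 v1=F3 (m3)
bar 6: v0=E3 v1=C4 (m6)
bar 7: v0=G3 v1=E4 (M6)
bar 8: v0=F3 v1=F4 (P8)
  R7 @ bar1.0: F4->B3 leap 6st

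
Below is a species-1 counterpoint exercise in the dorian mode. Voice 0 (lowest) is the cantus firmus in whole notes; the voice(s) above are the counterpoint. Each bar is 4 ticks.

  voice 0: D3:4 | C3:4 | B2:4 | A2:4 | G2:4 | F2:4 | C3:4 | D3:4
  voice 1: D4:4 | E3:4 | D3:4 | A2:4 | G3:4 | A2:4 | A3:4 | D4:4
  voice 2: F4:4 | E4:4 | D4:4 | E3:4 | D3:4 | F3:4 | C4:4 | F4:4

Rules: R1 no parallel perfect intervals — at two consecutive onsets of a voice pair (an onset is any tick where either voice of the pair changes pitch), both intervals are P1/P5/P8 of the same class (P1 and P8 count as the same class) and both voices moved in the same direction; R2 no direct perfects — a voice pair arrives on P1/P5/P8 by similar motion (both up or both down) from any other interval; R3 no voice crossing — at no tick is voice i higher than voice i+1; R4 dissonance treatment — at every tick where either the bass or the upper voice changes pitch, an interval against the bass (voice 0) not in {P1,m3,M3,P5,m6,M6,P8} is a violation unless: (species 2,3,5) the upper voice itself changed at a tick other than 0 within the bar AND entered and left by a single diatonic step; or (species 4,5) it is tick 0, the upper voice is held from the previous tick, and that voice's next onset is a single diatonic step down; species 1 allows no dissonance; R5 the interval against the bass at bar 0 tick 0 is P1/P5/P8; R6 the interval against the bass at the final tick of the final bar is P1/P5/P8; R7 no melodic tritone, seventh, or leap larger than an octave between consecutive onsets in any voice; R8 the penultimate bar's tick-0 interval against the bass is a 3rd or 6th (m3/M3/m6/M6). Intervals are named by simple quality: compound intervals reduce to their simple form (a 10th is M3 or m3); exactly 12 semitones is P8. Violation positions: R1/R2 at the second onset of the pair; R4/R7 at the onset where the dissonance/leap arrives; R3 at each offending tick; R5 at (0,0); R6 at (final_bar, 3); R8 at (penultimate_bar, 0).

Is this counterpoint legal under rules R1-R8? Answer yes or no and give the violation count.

No (19 violations)

bar 0: v0=D3 v1=D4 v2=F4 (m3)
bar 1: v0=C3 v1=E3 v2=E4 (M3)
bar 2: v0=B2 v1=D3 v2=D4 (m3)
bar 3: v0=A2 v1=A2 v2=E3 (P5)
bar 4: v0=G2 v1=G3 v2=D3 (P5)
bar 5: v0=F2 v1=A2 v2=F3 (P8)
bar 6: v0=C3 v1=A3 v2=C4 (P8)
bar 7: v0=D3 v1=D4 v2=F4 (m3)
  R5 @ bar0.0: opens on m3
  R2 @ bar1.0: D4/F4 m3 -> E3/E4 P8 similar
  R7 @ bar1.0: D4->E3 leap 10st
  R1 @ bar2.0: E3/E4 P8 -> D3/D4 P8 similar
  R2 @ bar3.0: B2/D3 m3 -> A2/A2 P1 similar
  R2 @ bar3.0: B2/D4 m3 -> A2/E3 P5 similar
  R2 @ bar3.0: D3/D4 P8 -> A2/E3 P5 similar
  R7 @ bar3.0: D4->E3 leap 10st
  R1 @ bar4.0: A2/E3 P5 -> G2/D3 P5 similar
  R3 @ bar4.0: G3 above D3
  R7 @ bar4.0: A2->G3 leap 10st
  R3 @ bar4.1: G3 above D3
  R3 @ bar4.2: G3 above D3
  R3 @ bar4.3: G3 above D3
  R7 @ bar5.0: G3->A2 leap 10st
  R1 @ bar6.0: F2/F3 P8 -> C3/C4 P8 similar
  R8 @ bar6.0: penult P8 not 3rd/6th
  R2 @ bar7.0: C3/A3 M6 -> D3/D4 P8 similar
  R6 @ bar7.3: closes on m3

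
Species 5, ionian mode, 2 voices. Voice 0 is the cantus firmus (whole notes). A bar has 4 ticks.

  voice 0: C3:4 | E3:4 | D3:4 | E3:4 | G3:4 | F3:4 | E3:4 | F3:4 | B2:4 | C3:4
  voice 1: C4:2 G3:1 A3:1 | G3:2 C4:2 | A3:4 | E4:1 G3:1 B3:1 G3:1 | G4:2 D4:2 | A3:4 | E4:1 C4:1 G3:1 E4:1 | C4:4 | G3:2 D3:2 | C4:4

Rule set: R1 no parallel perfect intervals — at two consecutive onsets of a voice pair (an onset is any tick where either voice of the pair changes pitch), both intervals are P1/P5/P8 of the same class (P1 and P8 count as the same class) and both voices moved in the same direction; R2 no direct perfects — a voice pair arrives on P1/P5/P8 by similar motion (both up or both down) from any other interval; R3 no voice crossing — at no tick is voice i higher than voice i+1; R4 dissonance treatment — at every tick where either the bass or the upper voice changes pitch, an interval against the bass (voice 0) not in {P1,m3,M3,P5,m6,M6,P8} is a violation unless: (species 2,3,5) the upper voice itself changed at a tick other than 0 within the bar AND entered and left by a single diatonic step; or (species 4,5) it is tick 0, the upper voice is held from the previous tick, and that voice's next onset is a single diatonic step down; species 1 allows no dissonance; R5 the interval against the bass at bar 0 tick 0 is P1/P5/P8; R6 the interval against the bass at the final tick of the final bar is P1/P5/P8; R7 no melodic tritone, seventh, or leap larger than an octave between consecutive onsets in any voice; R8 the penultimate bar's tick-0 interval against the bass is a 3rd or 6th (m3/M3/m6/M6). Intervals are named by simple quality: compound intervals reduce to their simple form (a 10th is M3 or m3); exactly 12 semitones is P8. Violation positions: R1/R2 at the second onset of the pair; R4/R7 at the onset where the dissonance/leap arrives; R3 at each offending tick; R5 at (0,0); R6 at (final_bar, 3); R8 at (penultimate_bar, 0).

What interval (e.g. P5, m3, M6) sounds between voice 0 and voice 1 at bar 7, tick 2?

P5

voice 0=F3 voice 1=C4 -> P5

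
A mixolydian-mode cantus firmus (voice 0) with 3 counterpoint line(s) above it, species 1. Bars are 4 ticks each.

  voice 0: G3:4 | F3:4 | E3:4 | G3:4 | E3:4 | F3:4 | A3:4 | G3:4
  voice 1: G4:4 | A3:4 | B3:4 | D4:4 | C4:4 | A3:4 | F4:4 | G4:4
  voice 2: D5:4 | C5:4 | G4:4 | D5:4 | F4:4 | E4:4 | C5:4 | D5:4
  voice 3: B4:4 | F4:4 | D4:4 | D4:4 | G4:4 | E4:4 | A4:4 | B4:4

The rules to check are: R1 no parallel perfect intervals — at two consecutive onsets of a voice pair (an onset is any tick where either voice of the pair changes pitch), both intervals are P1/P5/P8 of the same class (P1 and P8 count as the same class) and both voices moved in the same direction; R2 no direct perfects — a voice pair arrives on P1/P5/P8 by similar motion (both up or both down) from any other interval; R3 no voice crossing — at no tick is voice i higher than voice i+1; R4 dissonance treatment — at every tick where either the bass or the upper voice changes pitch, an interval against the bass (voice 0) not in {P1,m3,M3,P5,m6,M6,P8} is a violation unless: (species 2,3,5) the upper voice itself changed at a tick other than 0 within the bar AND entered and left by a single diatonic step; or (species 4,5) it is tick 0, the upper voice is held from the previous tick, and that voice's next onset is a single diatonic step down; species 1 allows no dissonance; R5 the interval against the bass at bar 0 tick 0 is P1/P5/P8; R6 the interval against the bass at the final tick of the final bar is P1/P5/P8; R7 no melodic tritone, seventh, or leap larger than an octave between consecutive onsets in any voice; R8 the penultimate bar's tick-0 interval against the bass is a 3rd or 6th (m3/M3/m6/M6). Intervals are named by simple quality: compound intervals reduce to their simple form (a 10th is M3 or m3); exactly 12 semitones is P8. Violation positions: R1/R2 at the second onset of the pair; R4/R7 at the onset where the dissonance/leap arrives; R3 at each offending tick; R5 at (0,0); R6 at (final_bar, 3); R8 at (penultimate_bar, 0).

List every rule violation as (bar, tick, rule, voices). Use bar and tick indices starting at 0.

(0, 0, R3, (2, 3))
(0, 0, R5, (0, 3))
(0, 1, R3, (2, 3))
(0, 2, R3, (2, 3))
(0, 3, R3, (2, 3))
(1, 0, R1, (0, 2))
(1, 0, R2, (0, 3))
(1, 0, R2, (2, 3))
(1, 0, R3, (2, 3))
(1, 0, R7, (1,))
(1, 0, R7, (3,))
(1, 1, R3, (2, 3))
(1, 2, R3, (2, 3))
(1, 3, R3, (2, 3))
(2, 0, R3, (2, 3))
(2, 0, R4, (0, 3))
(2, 1, R3, (2, 3))
(2, 2, R3, (2, 3))
(2, 3, R3, (2, 3))
(3, 0, R1, (0, 1))
(3, 0, R2, (0, 2))
(3, 0, R2, (1, 2))
(3, 0, R3, (2, 3))
(3, 1, R3, (2, 3))
(3, 2, R3, (2, 3))
(3, 3, R3, (2, 3))
(4, 0, R4, (0, 2))
(5, 0, R1, (1, 3))
(5, 0, R2, (1, 2))
(5, 0, R2, (2, 3))
(5, 0, R4, (0, 2))
(5, 0, R4, (0, 3))
(6, 0, R1, (1, 2))
(6, 0, R2, (0, 3))
(6, 0, R3, (2, 3))
(6, 0, R8, (0, 3))
(6, 1, R3, (2, 3))
(6, 2, R3, (2, 3))
(6, 3, R3, (2, 3))
(7, 0, R1, (1, 2))
(7, 0, R3, (2, 3))
(7, 1, R3, (2, 3))
(7, 2, R3, (2, 3))
(7, 3, R3, (2, 3))
(7, 3, R6, (0, 3))

bar 0: v0=G3 v1=G4 v2=D5 v3=B4 downbeat M3
bar 1: v0=F3 v1=A3 v2=C5 v3=F4 downbeat P8
bar 2: v0=E3 v1=B3 v2=G4 v3=D4 downbeat m7
bar 3: v0=G3 v1=D4 v2=D5 v3=D4 downbeat P5
bar 4: v0=E3 v1=C4 v2=F4 v3=G4 downbeat m3
bar 5: v0=F3 v1=A3 v2=E4 v3=E4 downbeat M7
bar 6: v0=A3 v1=F4 v2=C5 v3=A4 downbeat P8
bar 7: v0=G3 v1=G4 v2=D5 v3=B4 downbeat M3
  -> R3 @ bar 0 tick 0 v(2, 3): D5 above B4
  -> R5 @ bar 0 tick 0 v(0, 3): opens on M3
  -> R3 @ bar 0 tick 1 v(2, 3): D5 above B4
  -> R3 @ bar 0 tick 2 v(2, 3): D5 above B4
  -> R3 @ bar 0 tick 3 v(2, 3): D5 above B4
  -> R1 @ bar 1 tick 0 v(0, 2): G3/D5 P5 -> F3/C5 P5 similar
  -> R2 @ bar 1 tick 0 v(0, 3): G3/B4 M3 -> F3/F4 P8 similar
  -> R2 @ bar 1 tick 0 v(2, 3): D5/B4 m3 -> C5/F4 P5 similar
  -> R3 @ bar 1 tick 0 v(2, 3): C5 above F4
  -> R7 @ bar 1 tick 0 v(1,): G4->A3 leap 10st
  -> R7 @ bar 1 tick 0 v(3,): B4->F4 leap 6st
  -> R3 @ bar 1 tick 1 v(2, 3): C5 above F4
  -> R3 @ bar 1 tick 2 v(2, 3): C5 above F4
  -> R3 @ bar 1 tick 3 v(2, 3): C5 above F4
  -> R3 @ bar 2 tick 0 v(2, 3): G4 above D4
  -> R4 @ bar 2 tick 0 v(0, 3): E3/D4 m7 untreated
  -> R3 @ bar 2 tick 1 v(2, 3): G4 above D4
  -> R3 @ bar 2 tick 2 v(2, 3): G4 above D4
  -> R3 @ bar 2 tick 3 v(2, 3): G4 above D4
  -> R1 @ bar 3 tick 0 v(0, 1): E3/B3 P5 -> G3/D4 P5 similar
  -> R2 @ bar 3 tick 0 v(0, 2): E3/G4 m3 -> G3/D5 P5 similar
  -> R2 @ bar 3 tick 0 v(1, 2): B3/G4 m6 -> D4/D5 P8 similar
  -> R3 @ bar 3 tick 0 v(2, 3): D5 above D4
  -> R3 @ bar 3 tick 1 v(2, 3): D5 above D4
  -> R3 @ bar 3 tick 2 v(2, 3): D5 above D4
  -> R3 @ bar 3 tick 3 v(2, 3): D5 above D4
  -> R4 @ bar 4 tick 0 v(0, 2): E3/F4 m2 untreated
  -> R1 @ bar 5 tick 0 v(1, 3): C4/G4 P5 -> A3/E4 P5 similar
  -> R2 @ bar 5 tick 0 v(1, 2): C4/F4 P4 -> A3/E4 P5 similar
  -> R2 @ bar 5 tick 0 v(2, 3): F4/G4 M2 -> E4/E4 P1 similar
  -> R4 @ bar 5 tick 0 v(0, 2): F3/E4 M7 untreated
  -> R4 @ bar 5 tick 0 v(0, 3): F3/E4 M7 untreated
  -> R1 @ bar 6 tick 0 v(1, 2): A3/E4 P5 -> F4/C5 P5 similar
  -> R2 @ bar 6 tick 0 v(0, 3): F3/E4 M7 -> A3/A4 P8 similar
  -> R3 @ bar 6 tick 0 v(2, 3): C5 above A4
  -> R8 @ bar 6 tick 0 v(0, 3): penult P8 not 3rd/6th
  -> R3 @ bar 6 tick 1 v(2, 3): C5 above A4
  -> R3 @ bar 6 tick 2 v(2, 3): C5 above A4
  -> R3 @ bar 6 tick 3 v(2, 3): C5 above A4
  -> R1 @ bar 7 tick 0 v(1, 2): F4/C5 P5 -> G4/D5 P5 similar
  -> R3 @ bar 7 tick 0 v(2, 3): D5 above B4
  -> R3 @ bar 7 tick 1 v(2, 3): D5 above B4
  -> R3 @ bar 7 tick 2 v(2, 3): D5 above B4
  -> R3 @ bar 7 tick 3 v(2, 3): D5 above B4
  -> R6 @ bar 7 tick 3 v(0, 3): closes on M3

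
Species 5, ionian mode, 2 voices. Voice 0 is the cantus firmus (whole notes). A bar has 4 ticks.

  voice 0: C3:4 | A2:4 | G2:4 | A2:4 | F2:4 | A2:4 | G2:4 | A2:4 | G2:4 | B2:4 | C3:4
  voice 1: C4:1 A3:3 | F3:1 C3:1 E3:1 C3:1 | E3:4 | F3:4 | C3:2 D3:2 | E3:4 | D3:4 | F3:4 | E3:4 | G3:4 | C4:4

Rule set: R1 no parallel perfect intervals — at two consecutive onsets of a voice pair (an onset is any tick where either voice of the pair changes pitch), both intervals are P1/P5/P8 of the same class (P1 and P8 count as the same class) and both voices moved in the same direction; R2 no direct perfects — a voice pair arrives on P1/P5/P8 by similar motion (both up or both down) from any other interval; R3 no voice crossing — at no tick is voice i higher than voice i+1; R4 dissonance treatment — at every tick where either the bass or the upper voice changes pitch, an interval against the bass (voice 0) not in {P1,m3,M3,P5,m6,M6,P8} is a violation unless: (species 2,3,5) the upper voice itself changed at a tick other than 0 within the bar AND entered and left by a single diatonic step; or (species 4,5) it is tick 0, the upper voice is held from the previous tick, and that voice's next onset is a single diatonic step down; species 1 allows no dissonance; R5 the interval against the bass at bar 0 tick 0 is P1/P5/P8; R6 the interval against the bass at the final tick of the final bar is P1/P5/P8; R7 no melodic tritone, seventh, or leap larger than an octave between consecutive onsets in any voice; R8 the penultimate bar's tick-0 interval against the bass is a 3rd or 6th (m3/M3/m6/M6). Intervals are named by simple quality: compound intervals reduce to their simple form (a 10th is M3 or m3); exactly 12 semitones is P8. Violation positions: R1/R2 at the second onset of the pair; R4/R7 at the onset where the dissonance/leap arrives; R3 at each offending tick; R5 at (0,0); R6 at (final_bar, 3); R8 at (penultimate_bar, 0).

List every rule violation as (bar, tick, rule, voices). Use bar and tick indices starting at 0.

(4, 0, R2, (0, 1))
(5, 0, R2, (0, 1))
(6, 0, R1, (0, 1))
(10, 0, R2, (0, 1))

bar 0: v0=C3 v1=C4 downbeat P8
bar 1: v0=A2 v1=F3 downbeat m6
bar 2: v0=G2 v1=E3 downbeat M6
bar 3: v0=A2 v1=F3 downbeat m6
bar 4: v0=F2 v1=C3 downbeat P5
bar 5: v0=A2 v1=E3 downbeat P5
bar 6: v0=G2 v1=D3 downbeat P5
bar 7: v0=A2 v1=F3 downbeat m6
bar 8: v0=G2 v1=E3 downbeat M6
bar 9: v0=B2 v1=G3 downbeat m6
bar 10: v0=C3 v1=C4 downbeat P8
  -> R2 @ bar 4 tick 0 v(0, 1): A2/F3 m6 -> F2/C3 P5 similar
  -> R2 @ bar 5 tick 0 v(0, 1): F2/D3 M6 -> A2/E3 P5 similar
  -> R1 @ bar 6 tick 0 v(0, 1): A2/E3 P5 -> G2/D3 P5 similar
  -> R2 @ bar 10 tick 0 v(0, 1): B2/G3 m6 -> C3/C4 P8 similar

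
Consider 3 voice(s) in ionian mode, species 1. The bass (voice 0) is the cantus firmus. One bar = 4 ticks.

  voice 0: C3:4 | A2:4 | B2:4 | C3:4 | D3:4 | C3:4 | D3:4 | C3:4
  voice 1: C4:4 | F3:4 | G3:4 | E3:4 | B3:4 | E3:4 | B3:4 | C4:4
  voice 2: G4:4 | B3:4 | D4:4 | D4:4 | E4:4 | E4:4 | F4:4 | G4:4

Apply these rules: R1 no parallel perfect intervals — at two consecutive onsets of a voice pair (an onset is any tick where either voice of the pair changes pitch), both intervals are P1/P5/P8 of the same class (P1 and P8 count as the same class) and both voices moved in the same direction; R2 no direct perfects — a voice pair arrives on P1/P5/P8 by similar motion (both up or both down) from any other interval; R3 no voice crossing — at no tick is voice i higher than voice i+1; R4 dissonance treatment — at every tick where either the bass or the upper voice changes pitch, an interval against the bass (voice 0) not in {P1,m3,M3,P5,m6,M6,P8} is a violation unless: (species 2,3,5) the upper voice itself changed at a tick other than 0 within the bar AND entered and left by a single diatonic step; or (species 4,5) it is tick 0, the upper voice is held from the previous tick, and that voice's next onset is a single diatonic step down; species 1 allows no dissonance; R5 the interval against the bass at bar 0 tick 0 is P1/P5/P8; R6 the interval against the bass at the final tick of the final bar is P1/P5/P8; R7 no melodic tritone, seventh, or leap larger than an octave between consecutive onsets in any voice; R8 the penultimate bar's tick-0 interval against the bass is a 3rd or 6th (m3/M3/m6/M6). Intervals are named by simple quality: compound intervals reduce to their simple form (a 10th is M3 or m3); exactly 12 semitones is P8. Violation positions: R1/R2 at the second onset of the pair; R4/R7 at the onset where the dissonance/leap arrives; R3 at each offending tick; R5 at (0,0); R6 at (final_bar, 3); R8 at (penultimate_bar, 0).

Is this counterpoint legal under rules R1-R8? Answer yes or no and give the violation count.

No (5 violations)

bar 0: v0=C3 v1=C4 v2=G4 (P5)
bar 1: v0=A2 v1=F3 v2=B3 (M2)
bar 2: v0=B2 v1=G3 v2=D4 (m3)
bar 3: v0=C3 v1=E3 v2=D4 (M2)
bar 4: v0=D3 v1=B3 v2=E4 (M2)
bar 5: v0=C3 v1=E3 v2=E4 (M3)
bar 6: v0=D3 v1=B3 v2=F4 (m3)
bar 7: v0=C3 v1=C4 v2=G4 (P5)
  R4 @ bar1.0: A2/B3 M2 untreated
  R2 @ bar2.0: F3/B3 TT -> G3/D4 P5 similar
  R4 @ bar3.0: C3/D4 M2 untreated
  R4 @ bar4.0: D3/E4 M2 untreated
  R2 @ bar7.0: B3/F4 TT -> C4/G4 P5 similar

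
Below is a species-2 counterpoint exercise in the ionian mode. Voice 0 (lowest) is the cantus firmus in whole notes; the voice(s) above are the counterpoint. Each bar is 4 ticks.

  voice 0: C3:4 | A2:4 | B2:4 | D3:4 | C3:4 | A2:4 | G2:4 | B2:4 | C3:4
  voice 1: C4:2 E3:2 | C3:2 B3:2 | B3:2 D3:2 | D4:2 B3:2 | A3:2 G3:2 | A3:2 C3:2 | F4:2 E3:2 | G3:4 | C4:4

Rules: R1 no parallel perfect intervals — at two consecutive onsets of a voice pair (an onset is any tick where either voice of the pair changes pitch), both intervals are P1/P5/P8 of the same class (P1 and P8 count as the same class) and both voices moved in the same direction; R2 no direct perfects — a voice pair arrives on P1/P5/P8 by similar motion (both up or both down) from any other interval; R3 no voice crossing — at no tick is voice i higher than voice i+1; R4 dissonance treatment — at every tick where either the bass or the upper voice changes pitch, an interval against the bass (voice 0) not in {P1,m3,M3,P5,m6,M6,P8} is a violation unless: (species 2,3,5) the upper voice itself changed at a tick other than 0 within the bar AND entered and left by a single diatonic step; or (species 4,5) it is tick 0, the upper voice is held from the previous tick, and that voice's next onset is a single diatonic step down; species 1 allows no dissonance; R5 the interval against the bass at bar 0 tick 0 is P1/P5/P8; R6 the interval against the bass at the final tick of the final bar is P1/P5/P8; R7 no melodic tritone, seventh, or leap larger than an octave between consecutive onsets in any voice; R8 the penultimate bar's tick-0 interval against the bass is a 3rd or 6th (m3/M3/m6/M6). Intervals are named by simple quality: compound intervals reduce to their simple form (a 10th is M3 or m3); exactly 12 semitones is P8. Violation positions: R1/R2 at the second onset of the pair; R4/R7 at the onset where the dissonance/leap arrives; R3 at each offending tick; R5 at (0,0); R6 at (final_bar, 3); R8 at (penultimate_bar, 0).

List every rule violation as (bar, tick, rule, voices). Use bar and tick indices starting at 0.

bar 0: v0=C3 v1=C4 downbeat P8
bar 1: v0=A2 v1=C3 downbeat m3
bar 2: v0=B2 v1=B3 downbeat P8
bar 3: v0=D3 v1=D4 downbeat P8
bar 4: v0=C3 v1=A3 downbeat M6
bar 5: v0=A2 v1=A3 downbeat P8
bar 6: v0=G2 v1=F4 downbeat m7
bar 7: v0=B2 v1=G3 downbeat m6
bar 8: v0=C3 v1=C4 downbeat P8
  -> R4 @ bar 1 tick 2 v(0, 1): A2/B3 M2 untreated
  -> R7 @ bar 1 tick 2 v(1,): C3->B3 leap 11st
  -> R2 @ bar 3 tick 0 v(0, 1): B2/D3 m3 -> D3/D4 P8 similar
  -> R4 @ bar 6 tick 0 v(0, 1): G2/F4 m7 untreated
  -> R7 @ bar 6 tick 0 v(1,): C3->F4 leap 17st
  -> R7 @ bar 6 tick 2 v(1,): F4->E3 leap 13st
  -> R2 @ bar 8 tick 0 v(0, 1): B2/G3 m6 -> C3/C4 P8 similar

(1, 2, R4, (0, 1))
(1, 2, R7, (1,))
(3, 0, R2, (0, 1))
(6, 0, R4, (0, 1))
(6, 0, R7, (1,))
(6, 2, R7, (1,))
(8, 0, R2, (0, 1))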